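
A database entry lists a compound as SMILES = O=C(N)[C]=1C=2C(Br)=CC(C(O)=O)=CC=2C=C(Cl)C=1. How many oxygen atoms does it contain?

Scan the SMILES for O atoms (remember two-letter symbols like Cl and Br are single atoms).
Oxygen count: 3.

3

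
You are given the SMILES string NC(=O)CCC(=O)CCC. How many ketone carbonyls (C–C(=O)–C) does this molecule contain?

The ketone motif appears at heavy-atom position 6 in the SMILES.
Other groups present: 1 amide.
Ketone count: 1.

1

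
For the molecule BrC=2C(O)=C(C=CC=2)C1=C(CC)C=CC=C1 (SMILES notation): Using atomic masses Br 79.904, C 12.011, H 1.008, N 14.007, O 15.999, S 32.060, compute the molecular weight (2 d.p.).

277.16 g/mol

First, the molecular formula is C14H13BrO (counting implicit H from valence).
  Br: 1 × 79.904 = 79.904
  C: 14 × 12.011 = 168.154
  H: 13 × 1.008 = 13.104
  O: 1 × 15.999 = 15.999
Sum: 1×79.904 + 14×12.011 + 13×1.008 + 1×15.999 = 277.161 → 277.16 g/mol.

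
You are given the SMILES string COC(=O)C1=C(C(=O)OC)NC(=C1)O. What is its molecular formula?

Walk through each heavy atom and fill implicit hydrogens from standard valence (C 4, N 3, O 2, S 2, halogen 1):
  atom 1: C, bond orders sum to 1 (valence 4) → 3 H
  atom 2: O, bond orders sum to 2 (valence 2) → 0 H
  atom 3: C, bond orders sum to 4 (valence 4) → 0 H
  atom 4: O, bond orders sum to 2 (valence 2) → 0 H
  atom 5: C, bond orders sum to 4 (valence 4) → 0 H
  atom 6: C, bond orders sum to 4 (valence 4) → 0 H
  atom 7: C, bond orders sum to 4 (valence 4) → 0 H
  atom 8: O, bond orders sum to 2 (valence 2) → 0 H
  atom 9: O, bond orders sum to 2 (valence 2) → 0 H
  atom 10: C, bond orders sum to 1 (valence 4) → 3 H
  atom 11: N, bond orders sum to 2 (valence 3) → 1 H
  atom 12: C, bond orders sum to 4 (valence 4) → 0 H
  atom 13: C, bond orders sum to 3 (valence 4) → 1 H
  atom 14: O, bond orders sum to 1 (valence 2) → 1 H
Totals → C:8, H:9, N:1, O:5.
In Hill order: C8H9NO5.

C8H9NO5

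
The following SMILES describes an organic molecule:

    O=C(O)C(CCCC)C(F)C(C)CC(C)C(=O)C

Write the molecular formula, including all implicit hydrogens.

C14H25FO3

Walk through each heavy atom and fill implicit hydrogens from standard valence (C 4, N 3, O 2, S 2, halogen 1):
  atom 1: O, bond orders sum to 2 (valence 2) → 0 H
  atom 2: C, bond orders sum to 4 (valence 4) → 0 H
  atom 3: O, bond orders sum to 1 (valence 2) → 1 H
  atom 4: C, bond orders sum to 3 (valence 4) → 1 H
  atom 5: C, bond orders sum to 2 (valence 4) → 2 H
  atom 6: C, bond orders sum to 2 (valence 4) → 2 H
  atom 7: C, bond orders sum to 2 (valence 4) → 2 H
  atom 8: C, bond orders sum to 1 (valence 4) → 3 H
  atom 9: C, bond orders sum to 3 (valence 4) → 1 H
  atom 10: F (halogen, monovalent) → 0 H
  atom 11: C, bond orders sum to 3 (valence 4) → 1 H
  atom 12: C, bond orders sum to 1 (valence 4) → 3 H
  atom 13: C, bond orders sum to 2 (valence 4) → 2 H
  atom 14: C, bond orders sum to 3 (valence 4) → 1 H
  atom 15: C, bond orders sum to 1 (valence 4) → 3 H
  atom 16: C, bond orders sum to 4 (valence 4) → 0 H
  atom 17: O, bond orders sum to 2 (valence 2) → 0 H
  atom 18: C, bond orders sum to 1 (valence 4) → 3 H
Totals → C:14, H:25, F:1, O:3.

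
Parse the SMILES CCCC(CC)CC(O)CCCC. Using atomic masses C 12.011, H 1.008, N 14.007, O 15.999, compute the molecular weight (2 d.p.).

186.34 g/mol

First, the molecular formula is C12H26O (counting implicit H from valence).
  C: 12 × 12.011 = 144.132
  H: 26 × 1.008 = 26.208
  O: 1 × 15.999 = 15.999
Sum: 12×12.011 + 26×1.008 + 1×15.999 = 186.339 → 186.34 g/mol.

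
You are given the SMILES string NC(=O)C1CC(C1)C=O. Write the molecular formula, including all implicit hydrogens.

C6H9NO2

Walk through each heavy atom and fill implicit hydrogens from standard valence (C 4, N 3, O 2, S 2, halogen 1):
  atom 1: N, bond orders sum to 1 (valence 3) → 2 H
  atom 2: C, bond orders sum to 4 (valence 4) → 0 H
  atom 3: O, bond orders sum to 2 (valence 2) → 0 H
  atom 4: C, bond orders sum to 3 (valence 4) → 1 H
  atom 5: C, bond orders sum to 2 (valence 4) → 2 H
  atom 6: C, bond orders sum to 3 (valence 4) → 1 H
  atom 7: C, bond orders sum to 2 (valence 4) → 2 H
  atom 8: C, bond orders sum to 3 (valence 4) → 1 H
  atom 9: O, bond orders sum to 2 (valence 2) → 0 H
Totals → C:6, H:9, N:1, O:2.
In Hill order: C6H9NO2.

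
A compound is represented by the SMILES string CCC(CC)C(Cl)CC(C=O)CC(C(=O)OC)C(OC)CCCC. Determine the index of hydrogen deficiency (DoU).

2

Degree of unsaturation = (number of rings) + (number of π bonds).
Ring closures in the SMILES: 0.
π bonds: 2 double bonds (each 1 DoU) → 2 DoU from unsaturation.
Total DoU = 0 + 2 = 2.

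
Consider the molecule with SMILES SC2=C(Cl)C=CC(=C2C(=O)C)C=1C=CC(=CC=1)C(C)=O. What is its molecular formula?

Walk through each heavy atom and fill implicit hydrogens from standard valence (C 4, N 3, O 2, S 2, halogen 1):
  atom 1: S, bond orders sum to 1 (valence 2) → 1 H
  atom 2: C, bond orders sum to 4 (valence 4) → 0 H
  atom 3: C, bond orders sum to 4 (valence 4) → 0 H
  atom 4: Cl (halogen, monovalent) → 0 H
  atom 5: C, bond orders sum to 3 (valence 4) → 1 H
  atom 6: C, bond orders sum to 3 (valence 4) → 1 H
  atom 7: C, bond orders sum to 4 (valence 4) → 0 H
  atom 8: C, bond orders sum to 4 (valence 4) → 0 H
  atom 9: C, bond orders sum to 4 (valence 4) → 0 H
  atom 10: O, bond orders sum to 2 (valence 2) → 0 H
  atom 11: C, bond orders sum to 1 (valence 4) → 3 H
  atom 12: C, bond orders sum to 4 (valence 4) → 0 H
  atom 13: C, bond orders sum to 3 (valence 4) → 1 H
  atom 14: C, bond orders sum to 3 (valence 4) → 1 H
  atom 15: C, bond orders sum to 4 (valence 4) → 0 H
  atom 16: C, bond orders sum to 3 (valence 4) → 1 H
  atom 17: C, bond orders sum to 3 (valence 4) → 1 H
  atom 18: C, bond orders sum to 4 (valence 4) → 0 H
  atom 19: C, bond orders sum to 1 (valence 4) → 3 H
  atom 20: O, bond orders sum to 2 (valence 2) → 0 H
Totals → C:16, H:13, Cl:1, O:2, S:1.
In Hill order: C16H13ClO2S.

C16H13ClO2S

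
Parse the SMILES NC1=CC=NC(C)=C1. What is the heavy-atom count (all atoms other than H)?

8

Every atom symbol written in the SMILES (organic subset) is one heavy atom; implicit H are not written.
Heavy atoms by element → C:6, N:2.
Total: 8.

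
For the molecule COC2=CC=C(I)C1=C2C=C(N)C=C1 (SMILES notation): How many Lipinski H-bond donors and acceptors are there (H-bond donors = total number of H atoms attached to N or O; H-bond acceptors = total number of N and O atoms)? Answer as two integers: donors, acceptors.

Donors: find every N or O and count the H atoms it carries.
  atom 2 (O): bond orders sum to 2 → 0 H
  atom 12 (N): bond orders sum to 1 → 2 H
Lipinski HBD = 2.
Acceptors: N atoms = 1, O atoms = 1 → HBA = 2.

2, 2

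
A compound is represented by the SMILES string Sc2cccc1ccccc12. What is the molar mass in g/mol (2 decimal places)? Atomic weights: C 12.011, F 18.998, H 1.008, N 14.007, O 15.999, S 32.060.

First, the molecular formula is C10H8S (counting implicit H from valence).
  C: 10 × 12.011 = 120.110
  H: 8 × 1.008 = 8.064
  S: 1 × 32.060 = 32.060
Sum: 10×12.011 + 8×1.008 + 1×32.060 = 160.234 → 160.23 g/mol.

160.23 g/mol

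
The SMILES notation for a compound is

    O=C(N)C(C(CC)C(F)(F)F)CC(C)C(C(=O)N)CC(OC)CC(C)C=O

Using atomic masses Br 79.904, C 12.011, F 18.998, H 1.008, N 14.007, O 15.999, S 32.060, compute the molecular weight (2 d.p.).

First, the molecular formula is C18H31F3N2O4 (counting implicit H from valence).
  C: 18 × 12.011 = 216.198
  F: 3 × 18.998 = 56.994
  H: 31 × 1.008 = 31.248
  N: 2 × 14.007 = 28.014
  O: 4 × 15.999 = 63.996
Sum: 18×12.011 + 3×18.998 + 31×1.008 + 2×14.007 + 4×15.999 = 396.450 → 396.45 g/mol.

396.45 g/mol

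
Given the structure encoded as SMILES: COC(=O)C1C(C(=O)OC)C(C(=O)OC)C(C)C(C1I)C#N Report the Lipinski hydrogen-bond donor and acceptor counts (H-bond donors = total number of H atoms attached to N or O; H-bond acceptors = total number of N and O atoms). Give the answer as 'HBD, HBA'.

Donors: find every N or O and count the H atoms it carries.
  atom 2 (O): bond orders sum to 2 → 0 H
  atom 4 (O): bond orders sum to 2 → 0 H
  atom 8 (O): bond orders sum to 2 → 0 H
  atom 9 (O): bond orders sum to 2 → 0 H
  atom 13 (O): bond orders sum to 2 → 0 H
  atom 14 (O): bond orders sum to 2 → 0 H
  atom 22 (N): bond orders sum to 3 → 0 H
Lipinski HBD = 0.
Acceptors: N atoms = 1, O atoms = 6 → HBA = 7.

0, 7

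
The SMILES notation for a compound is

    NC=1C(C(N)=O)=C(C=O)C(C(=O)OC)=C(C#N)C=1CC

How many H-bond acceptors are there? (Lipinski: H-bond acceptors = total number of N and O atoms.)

7

N atoms: 3; O atoms: 4.
Lipinski HBA = 3 + 4 = 7.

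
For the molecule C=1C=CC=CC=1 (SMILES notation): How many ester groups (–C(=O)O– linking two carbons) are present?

Scan the SMILES for the ester motif — none present.

0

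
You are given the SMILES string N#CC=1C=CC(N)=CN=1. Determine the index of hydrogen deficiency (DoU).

Degree of unsaturation = (number of rings) + (number of π bonds).
Ring closures in the SMILES: 1.
π bonds: 3 double bonds (each 1 DoU), 1 triple bond (each 2 DoU) → 5 DoU from unsaturation.
Total DoU = 1 + 5 = 6.

6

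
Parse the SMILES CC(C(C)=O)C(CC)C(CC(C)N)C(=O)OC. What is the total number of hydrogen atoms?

Walk through each heavy atom and fill implicit hydrogens from standard valence (C 4, N 3, O 2, S 2, halogen 1):
  atom 1: C, bond orders sum to 1 (valence 4) → 3 H
  atom 2: C, bond orders sum to 3 (valence 4) → 1 H
  atom 3: C, bond orders sum to 4 (valence 4) → 0 H
  atom 4: C, bond orders sum to 1 (valence 4) → 3 H
  atom 5: O, bond orders sum to 2 (valence 2) → 0 H
  atom 6: C, bond orders sum to 3 (valence 4) → 1 H
  atom 7: C, bond orders sum to 2 (valence 4) → 2 H
  atom 8: C, bond orders sum to 1 (valence 4) → 3 H
  atom 9: C, bond orders sum to 3 (valence 4) → 1 H
  atom 10: C, bond orders sum to 2 (valence 4) → 2 H
  atom 11: C, bond orders sum to 3 (valence 4) → 1 H
  atom 12: C, bond orders sum to 1 (valence 4) → 3 H
  atom 13: N, bond orders sum to 1 (valence 3) → 2 H
  atom 14: C, bond orders sum to 4 (valence 4) → 0 H
  atom 15: O, bond orders sum to 2 (valence 2) → 0 H
  atom 16: O, bond orders sum to 2 (valence 2) → 0 H
  atom 17: C, bond orders sum to 1 (valence 4) → 3 H
Total hydrogens: 25.

25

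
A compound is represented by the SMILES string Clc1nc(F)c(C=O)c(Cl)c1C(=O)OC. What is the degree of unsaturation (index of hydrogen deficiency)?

6

Molecular formula: C8H4Cl2FNO3.
DoU = (2C + 2 + N − H − X) / 2, where X is the halogen count and O/S are ignored.
    = (2·8 + 2 + 1 − 4 − 3) / 2 = 12 / 2 = 6.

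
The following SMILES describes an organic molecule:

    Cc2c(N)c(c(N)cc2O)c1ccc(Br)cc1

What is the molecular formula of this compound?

C13H13BrN2O

Walk through each heavy atom and fill implicit hydrogens from standard valence (C 4, N 3, O 2, S 2, halogen 1); for lowercase aromatic atoms, an aromatic c carries 1 H when it has two neighbours and 0 H with three, and aromatic n carries 0 H:
  atom 1: C, bond orders sum to 1 (valence 4) → 3 H
  atom 2: aromatic c, 3 neighbours → 0 H
  atom 3: aromatic c, 3 neighbours → 0 H
  atom 4: N, bond orders sum to 1 (valence 3) → 2 H
  atom 5: aromatic c, 3 neighbours → 0 H
  atom 6: aromatic c, 3 neighbours → 0 H
  atom 7: N, bond orders sum to 1 (valence 3) → 2 H
  atom 8: aromatic c, 2 neighbours → 1 H
  atom 9: aromatic c, 3 neighbours → 0 H
  atom 10: O, bond orders sum to 1 (valence 2) → 1 H
  atom 11: aromatic c, 3 neighbours → 0 H
  atom 12: aromatic c, 2 neighbours → 1 H
  atom 13: aromatic c, 2 neighbours → 1 H
  atom 14: aromatic c, 3 neighbours → 0 H
  atom 15: Br (halogen, monovalent) → 0 H
  atom 16: aromatic c, 2 neighbours → 1 H
  atom 17: aromatic c, 2 neighbours → 1 H
Totals → C:13, H:13, Br:1, N:2, O:1.
In Hill order: C13H13BrN2O.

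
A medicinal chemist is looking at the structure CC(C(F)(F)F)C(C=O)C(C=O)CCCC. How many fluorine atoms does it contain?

3

Scan the SMILES for F atoms (remember two-letter symbols like Cl and Br are single atoms).
Fluorine count: 3.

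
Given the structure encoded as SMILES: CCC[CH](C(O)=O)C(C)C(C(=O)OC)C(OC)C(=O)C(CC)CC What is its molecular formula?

C18H32O6

Walk through each heavy atom and fill implicit hydrogens from standard valence (C 4, N 3, O 2, S 2, halogen 1):
  atom 1: C, bond orders sum to 1 (valence 4) → 3 H
  atom 2: C, bond orders sum to 2 (valence 4) → 2 H
  atom 3: C, bond orders sum to 2 (valence 4) → 2 H
  atom 4: C with explicit H count 1
  atom 5: C, bond orders sum to 4 (valence 4) → 0 H
  atom 6: O, bond orders sum to 1 (valence 2) → 1 H
  atom 7: O, bond orders sum to 2 (valence 2) → 0 H
  atom 8: C, bond orders sum to 3 (valence 4) → 1 H
  atom 9: C, bond orders sum to 1 (valence 4) → 3 H
  atom 10: C, bond orders sum to 3 (valence 4) → 1 H
  atom 11: C, bond orders sum to 4 (valence 4) → 0 H
  atom 12: O, bond orders sum to 2 (valence 2) → 0 H
  atom 13: O, bond orders sum to 2 (valence 2) → 0 H
  atom 14: C, bond orders sum to 1 (valence 4) → 3 H
  atom 15: C, bond orders sum to 3 (valence 4) → 1 H
  atom 16: O, bond orders sum to 2 (valence 2) → 0 H
  atom 17: C, bond orders sum to 1 (valence 4) → 3 H
  atom 18: C, bond orders sum to 4 (valence 4) → 0 H
  atom 19: O, bond orders sum to 2 (valence 2) → 0 H
  atom 20: C, bond orders sum to 3 (valence 4) → 1 H
  atom 21: C, bond orders sum to 2 (valence 4) → 2 H
  atom 22: C, bond orders sum to 1 (valence 4) → 3 H
  atom 23: C, bond orders sum to 2 (valence 4) → 2 H
  atom 24: C, bond orders sum to 1 (valence 4) → 3 H
Totals → C:18, H:32, O:6.
In Hill order: C18H32O6.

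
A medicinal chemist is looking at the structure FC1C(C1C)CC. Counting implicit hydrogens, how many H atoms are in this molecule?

Walk through each heavy atom and fill implicit hydrogens from standard valence (C 4, N 3, O 2, S 2, halogen 1):
  atom 1: F (halogen, monovalent) → 0 H
  atom 2: C, bond orders sum to 3 (valence 4) → 1 H
  atom 3: C, bond orders sum to 3 (valence 4) → 1 H
  atom 4: C, bond orders sum to 3 (valence 4) → 1 H
  atom 5: C, bond orders sum to 1 (valence 4) → 3 H
  atom 6: C, bond orders sum to 2 (valence 4) → 2 H
  atom 7: C, bond orders sum to 1 (valence 4) → 3 H
Total hydrogens: 11.

11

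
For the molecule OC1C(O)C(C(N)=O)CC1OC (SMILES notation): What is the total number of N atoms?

1

Scan the SMILES for N atoms (remember two-letter symbols like Cl and Br are single atoms).
Nitrogen count: 1.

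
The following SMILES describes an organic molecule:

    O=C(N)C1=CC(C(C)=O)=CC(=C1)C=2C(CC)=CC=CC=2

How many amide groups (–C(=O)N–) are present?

The amide motif appears at heavy-atom position 2 in the SMILES.
Other groups present: 1 ketone.
Amide count: 1.

1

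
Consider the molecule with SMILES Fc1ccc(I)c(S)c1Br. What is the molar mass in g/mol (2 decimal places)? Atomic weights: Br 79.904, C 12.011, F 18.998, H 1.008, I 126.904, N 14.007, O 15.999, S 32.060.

332.96 g/mol

First, the molecular formula is C6H3BrFIS (counting implicit H from valence).
  Br: 1 × 79.904 = 79.904
  C: 6 × 12.011 = 72.066
  F: 1 × 18.998 = 18.998
  H: 3 × 1.008 = 3.024
  I: 1 × 126.904 = 126.904
  S: 1 × 32.060 = 32.060
Sum: 1×79.904 + 6×12.011 + 1×18.998 + 3×1.008 + 1×126.904 + 1×32.060 = 332.956 → 332.96 g/mol.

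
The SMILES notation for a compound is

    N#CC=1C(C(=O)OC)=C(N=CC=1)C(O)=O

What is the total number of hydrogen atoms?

Walk through each heavy atom and fill implicit hydrogens from standard valence (C 4, N 3, O 2, S 2, halogen 1):
  atom 1: N, bond orders sum to 3 (valence 3) → 0 H
  atom 2: C, bond orders sum to 4 (valence 4) → 0 H
  atom 3: C, bond orders sum to 4 (valence 4) → 0 H
  atom 4: C, bond orders sum to 4 (valence 4) → 0 H
  atom 5: C, bond orders sum to 4 (valence 4) → 0 H
  atom 6: O, bond orders sum to 2 (valence 2) → 0 H
  atom 7: O, bond orders sum to 2 (valence 2) → 0 H
  atom 8: C, bond orders sum to 1 (valence 4) → 3 H
  atom 9: C, bond orders sum to 4 (valence 4) → 0 H
  atom 10: N, bond orders sum to 3 (valence 3) → 0 H
  atom 11: C, bond orders sum to 3 (valence 4) → 1 H
  atom 12: C, bond orders sum to 3 (valence 4) → 1 H
  atom 13: C, bond orders sum to 4 (valence 4) → 0 H
  atom 14: O, bond orders sum to 1 (valence 2) → 1 H
  atom 15: O, bond orders sum to 2 (valence 2) → 0 H
Total hydrogens: 6.

6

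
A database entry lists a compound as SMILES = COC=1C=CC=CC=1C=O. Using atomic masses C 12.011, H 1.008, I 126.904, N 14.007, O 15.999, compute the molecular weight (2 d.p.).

136.15 g/mol

First, the molecular formula is C8H8O2 (counting implicit H from valence).
  C: 8 × 12.011 = 96.088
  H: 8 × 1.008 = 8.064
  O: 2 × 15.999 = 31.998
Sum: 8×12.011 + 8×1.008 + 2×15.999 = 136.150 → 136.15 g/mol.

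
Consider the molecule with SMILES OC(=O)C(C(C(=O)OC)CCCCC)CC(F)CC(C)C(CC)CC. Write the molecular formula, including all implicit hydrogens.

Walk through each heavy atom and fill implicit hydrogens from standard valence (C 4, N 3, O 2, S 2, halogen 1):
  atom 1: O, bond orders sum to 1 (valence 2) → 1 H
  atom 2: C, bond orders sum to 4 (valence 4) → 0 H
  atom 3: O, bond orders sum to 2 (valence 2) → 0 H
  atom 4: C, bond orders sum to 3 (valence 4) → 1 H
  atom 5: C, bond orders sum to 3 (valence 4) → 1 H
  atom 6: C, bond orders sum to 4 (valence 4) → 0 H
  atom 7: O, bond orders sum to 2 (valence 2) → 0 H
  atom 8: O, bond orders sum to 2 (valence 2) → 0 H
  atom 9: C, bond orders sum to 1 (valence 4) → 3 H
  atom 10: C, bond orders sum to 2 (valence 4) → 2 H
  atom 11: C, bond orders sum to 2 (valence 4) → 2 H
  atom 12: C, bond orders sum to 2 (valence 4) → 2 H
  atom 13: C, bond orders sum to 2 (valence 4) → 2 H
  atom 14: C, bond orders sum to 1 (valence 4) → 3 H
  atom 15: C, bond orders sum to 2 (valence 4) → 2 H
  atom 16: C, bond orders sum to 3 (valence 4) → 1 H
  atom 17: F (halogen, monovalent) → 0 H
  atom 18: C, bond orders sum to 2 (valence 4) → 2 H
  atom 19: C, bond orders sum to 3 (valence 4) → 1 H
  atom 20: C, bond orders sum to 1 (valence 4) → 3 H
  atom 21: C, bond orders sum to 3 (valence 4) → 1 H
  atom 22: C, bond orders sum to 2 (valence 4) → 2 H
  atom 23: C, bond orders sum to 1 (valence 4) → 3 H
  atom 24: C, bond orders sum to 2 (valence 4) → 2 H
  atom 25: C, bond orders sum to 1 (valence 4) → 3 H
Totals → C:20, H:37, F:1, O:4.

C20H37FO4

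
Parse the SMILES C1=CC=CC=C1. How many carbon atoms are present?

6

Count every carbon token in the SMILES (each C, including those in ring-closure positions and inside branches).
Carbon count: 6.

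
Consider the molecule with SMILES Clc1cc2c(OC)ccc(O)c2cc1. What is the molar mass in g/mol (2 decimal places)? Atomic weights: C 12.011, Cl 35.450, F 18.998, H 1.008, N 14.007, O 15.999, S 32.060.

First, the molecular formula is C11H9ClO2 (counting implicit H from valence).
  C: 11 × 12.011 = 132.121
  Cl: 1 × 35.450 = 35.450
  H: 9 × 1.008 = 9.072
  O: 2 × 15.999 = 31.998
Sum: 11×12.011 + 1×35.450 + 9×1.008 + 2×15.999 = 208.641 → 208.64 g/mol.

208.64 g/mol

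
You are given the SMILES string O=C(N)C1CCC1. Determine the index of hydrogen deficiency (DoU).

Molecular formula: C5H9NO.
DoU = (2C + 2 + N − H − X) / 2, where X is the halogen count and O/S are ignored.
    = (2·5 + 2 + 1 − 9 − 0) / 2 = 4 / 2 = 2.

2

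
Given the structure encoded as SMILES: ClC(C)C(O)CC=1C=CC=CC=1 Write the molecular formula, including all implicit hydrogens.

C10H13ClO

Walk through each heavy atom and fill implicit hydrogens from standard valence (C 4, N 3, O 2, S 2, halogen 1):
  atom 1: Cl (halogen, monovalent) → 0 H
  atom 2: C, bond orders sum to 3 (valence 4) → 1 H
  atom 3: C, bond orders sum to 1 (valence 4) → 3 H
  atom 4: C, bond orders sum to 3 (valence 4) → 1 H
  atom 5: O, bond orders sum to 1 (valence 2) → 1 H
  atom 6: C, bond orders sum to 2 (valence 4) → 2 H
  atom 7: C, bond orders sum to 4 (valence 4) → 0 H
  atom 8: C, bond orders sum to 3 (valence 4) → 1 H
  atom 9: C, bond orders sum to 3 (valence 4) → 1 H
  atom 10: C, bond orders sum to 3 (valence 4) → 1 H
  atom 11: C, bond orders sum to 3 (valence 4) → 1 H
  atom 12: C, bond orders sum to 3 (valence 4) → 1 H
Totals → C:10, H:13, Cl:1, O:1.
In Hill order: C10H13ClO.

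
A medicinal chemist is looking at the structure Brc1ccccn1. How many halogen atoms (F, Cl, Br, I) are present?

Halogen atoms appear at heavy-atom position 1 (1×Br).
Halogen count: 1.

1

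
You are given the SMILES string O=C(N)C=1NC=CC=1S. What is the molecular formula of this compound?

C5H6N2OS

Walk through each heavy atom and fill implicit hydrogens from standard valence (C 4, N 3, O 2, S 2, halogen 1):
  atom 1: O, bond orders sum to 2 (valence 2) → 0 H
  atom 2: C, bond orders sum to 4 (valence 4) → 0 H
  atom 3: N, bond orders sum to 1 (valence 3) → 2 H
  atom 4: C, bond orders sum to 4 (valence 4) → 0 H
  atom 5: N, bond orders sum to 2 (valence 3) → 1 H
  atom 6: C, bond orders sum to 3 (valence 4) → 1 H
  atom 7: C, bond orders sum to 3 (valence 4) → 1 H
  atom 8: C, bond orders sum to 4 (valence 4) → 0 H
  atom 9: S, bond orders sum to 1 (valence 2) → 1 H
Totals → C:5, H:6, N:2, O:1, S:1.
In Hill order: C5H6N2OS.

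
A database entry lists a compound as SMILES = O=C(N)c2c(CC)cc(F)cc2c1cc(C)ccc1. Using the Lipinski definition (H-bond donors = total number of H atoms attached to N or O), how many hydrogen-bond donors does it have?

2

Donors: find every N or O and count the H atoms it carries.
  atom 1 (O): bond orders sum to 2 → 0 H
  atom 3 (N): bond orders sum to 1 → 2 H
Lipinski HBD = 2.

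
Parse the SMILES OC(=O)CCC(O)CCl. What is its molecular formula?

C5H9ClO3

Walk through each heavy atom and fill implicit hydrogens from standard valence (C 4, N 3, O 2, S 2, halogen 1):
  atom 1: O, bond orders sum to 1 (valence 2) → 1 H
  atom 2: C, bond orders sum to 4 (valence 4) → 0 H
  atom 3: O, bond orders sum to 2 (valence 2) → 0 H
  atom 4: C, bond orders sum to 2 (valence 4) → 2 H
  atom 5: C, bond orders sum to 2 (valence 4) → 2 H
  atom 6: C, bond orders sum to 3 (valence 4) → 1 H
  atom 7: O, bond orders sum to 1 (valence 2) → 1 H
  atom 8: C, bond orders sum to 2 (valence 4) → 2 H
  atom 9: Cl (halogen, monovalent) → 0 H
Totals → C:5, H:9, Cl:1, O:3.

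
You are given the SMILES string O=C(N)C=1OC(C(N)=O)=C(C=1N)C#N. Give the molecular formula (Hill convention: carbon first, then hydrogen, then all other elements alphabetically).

Walk through each heavy atom and fill implicit hydrogens from standard valence (C 4, N 3, O 2, S 2, halogen 1):
  atom 1: O, bond orders sum to 2 (valence 2) → 0 H
  atom 2: C, bond orders sum to 4 (valence 4) → 0 H
  atom 3: N, bond orders sum to 1 (valence 3) → 2 H
  atom 4: C, bond orders sum to 4 (valence 4) → 0 H
  atom 5: O, bond orders sum to 2 (valence 2) → 0 H
  atom 6: C, bond orders sum to 4 (valence 4) → 0 H
  atom 7: C, bond orders sum to 4 (valence 4) → 0 H
  atom 8: N, bond orders sum to 1 (valence 3) → 2 H
  atom 9: O, bond orders sum to 2 (valence 2) → 0 H
  atom 10: C, bond orders sum to 4 (valence 4) → 0 H
  atom 11: C, bond orders sum to 4 (valence 4) → 0 H
  atom 12: N, bond orders sum to 1 (valence 3) → 2 H
  atom 13: C, bond orders sum to 4 (valence 4) → 0 H
  atom 14: N, bond orders sum to 3 (valence 3) → 0 H
Totals → C:7, H:6, N:4, O:3.
In Hill order: C7H6N4O3.

C7H6N4O3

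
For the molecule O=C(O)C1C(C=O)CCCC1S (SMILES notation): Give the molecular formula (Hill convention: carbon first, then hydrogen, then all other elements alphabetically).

Walk through each heavy atom and fill implicit hydrogens from standard valence (C 4, N 3, O 2, S 2, halogen 1):
  atom 1: O, bond orders sum to 2 (valence 2) → 0 H
  atom 2: C, bond orders sum to 4 (valence 4) → 0 H
  atom 3: O, bond orders sum to 1 (valence 2) → 1 H
  atom 4: C, bond orders sum to 3 (valence 4) → 1 H
  atom 5: C, bond orders sum to 3 (valence 4) → 1 H
  atom 6: C, bond orders sum to 3 (valence 4) → 1 H
  atom 7: O, bond orders sum to 2 (valence 2) → 0 H
  atom 8: C, bond orders sum to 2 (valence 4) → 2 H
  atom 9: C, bond orders sum to 2 (valence 4) → 2 H
  atom 10: C, bond orders sum to 2 (valence 4) → 2 H
  atom 11: C, bond orders sum to 3 (valence 4) → 1 H
  atom 12: S, bond orders sum to 1 (valence 2) → 1 H
Totals → C:8, H:12, O:3, S:1.
In Hill order: C8H12O3S.

C8H12O3S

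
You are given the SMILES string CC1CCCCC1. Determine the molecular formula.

C7H14

Walk through each heavy atom and fill implicit hydrogens from standard valence (C 4, N 3, O 2, S 2, halogen 1):
  atom 1: C, bond orders sum to 1 (valence 4) → 3 H
  atom 2: C, bond orders sum to 3 (valence 4) → 1 H
  atom 3: C, bond orders sum to 2 (valence 4) → 2 H
  atom 4: C, bond orders sum to 2 (valence 4) → 2 H
  atom 5: C, bond orders sum to 2 (valence 4) → 2 H
  atom 6: C, bond orders sum to 2 (valence 4) → 2 H
  atom 7: C, bond orders sum to 2 (valence 4) → 2 H
Totals → C:7, H:14.
In Hill order: C7H14.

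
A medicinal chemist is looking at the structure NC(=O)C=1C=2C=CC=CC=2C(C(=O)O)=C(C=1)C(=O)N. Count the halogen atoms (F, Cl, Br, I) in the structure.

0

Scan the SMILES for the halogen motif — none present.
Groups that are present: 2 amide, 1 carboxylic acid.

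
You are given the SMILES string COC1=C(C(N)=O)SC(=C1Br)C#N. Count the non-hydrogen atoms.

13

Every atom symbol written in the SMILES (organic subset) is one heavy atom; implicit H are not written.
Heavy atoms by element → Br:1, C:7, N:2, O:2, S:1.
Total: 13.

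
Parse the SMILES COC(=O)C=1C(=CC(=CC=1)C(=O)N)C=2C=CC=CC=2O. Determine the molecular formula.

C15H13NO4

Walk through each heavy atom and fill implicit hydrogens from standard valence (C 4, N 3, O 2, S 2, halogen 1):
  atom 1: C, bond orders sum to 1 (valence 4) → 3 H
  atom 2: O, bond orders sum to 2 (valence 2) → 0 H
  atom 3: C, bond orders sum to 4 (valence 4) → 0 H
  atom 4: O, bond orders sum to 2 (valence 2) → 0 H
  atom 5: C, bond orders sum to 4 (valence 4) → 0 H
  atom 6: C, bond orders sum to 4 (valence 4) → 0 H
  atom 7: C, bond orders sum to 3 (valence 4) → 1 H
  atom 8: C, bond orders sum to 4 (valence 4) → 0 H
  atom 9: C, bond orders sum to 3 (valence 4) → 1 H
  atom 10: C, bond orders sum to 3 (valence 4) → 1 H
  atom 11: C, bond orders sum to 4 (valence 4) → 0 H
  atom 12: O, bond orders sum to 2 (valence 2) → 0 H
  atom 13: N, bond orders sum to 1 (valence 3) → 2 H
  atom 14: C, bond orders sum to 4 (valence 4) → 0 H
  atom 15: C, bond orders sum to 3 (valence 4) → 1 H
  atom 16: C, bond orders sum to 3 (valence 4) → 1 H
  atom 17: C, bond orders sum to 3 (valence 4) → 1 H
  atom 18: C, bond orders sum to 3 (valence 4) → 1 H
  atom 19: C, bond orders sum to 4 (valence 4) → 0 H
  atom 20: O, bond orders sum to 1 (valence 2) → 1 H
Totals → C:15, H:13, N:1, O:4.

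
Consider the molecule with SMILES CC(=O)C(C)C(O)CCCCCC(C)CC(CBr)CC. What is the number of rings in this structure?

In SMILES, each pair of matching ring-closure digits denotes one ring-closing bond; the number of such bonds equals the number of independent rings.
Ring-closure bonds here: 0.

0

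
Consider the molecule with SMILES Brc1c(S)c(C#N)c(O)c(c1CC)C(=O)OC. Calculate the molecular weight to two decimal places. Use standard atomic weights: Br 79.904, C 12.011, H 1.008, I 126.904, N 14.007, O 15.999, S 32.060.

First, the molecular formula is C11H10BrNO3S (counting implicit H from valence).
  Br: 1 × 79.904 = 79.904
  C: 11 × 12.011 = 132.121
  H: 10 × 1.008 = 10.080
  N: 1 × 14.007 = 14.007
  O: 3 × 15.999 = 47.997
  S: 1 × 32.060 = 32.060
Sum: 1×79.904 + 11×12.011 + 10×1.008 + 1×14.007 + 3×15.999 + 1×32.060 = 316.169 → 316.17 g/mol.

316.17 g/mol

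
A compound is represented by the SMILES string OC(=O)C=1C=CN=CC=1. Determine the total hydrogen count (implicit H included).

5

Walk through each heavy atom and fill implicit hydrogens from standard valence (C 4, N 3, O 2, S 2, halogen 1):
  atom 1: O, bond orders sum to 1 (valence 2) → 1 H
  atom 2: C, bond orders sum to 4 (valence 4) → 0 H
  atom 3: O, bond orders sum to 2 (valence 2) → 0 H
  atom 4: C, bond orders sum to 4 (valence 4) → 0 H
  atom 5: C, bond orders sum to 3 (valence 4) → 1 H
  atom 6: C, bond orders sum to 3 (valence 4) → 1 H
  atom 7: N, bond orders sum to 3 (valence 3) → 0 H
  atom 8: C, bond orders sum to 3 (valence 4) → 1 H
  atom 9: C, bond orders sum to 3 (valence 4) → 1 H
Total hydrogens: 5.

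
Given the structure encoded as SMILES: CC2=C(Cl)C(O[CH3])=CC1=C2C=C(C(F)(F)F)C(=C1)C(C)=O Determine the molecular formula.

Walk through each heavy atom and fill implicit hydrogens from standard valence (C 4, N 3, O 2, S 2, halogen 1):
  atom 1: C, bond orders sum to 1 (valence 4) → 3 H
  atom 2: C, bond orders sum to 4 (valence 4) → 0 H
  atom 3: C, bond orders sum to 4 (valence 4) → 0 H
  atom 4: Cl (halogen, monovalent) → 0 H
  atom 5: C, bond orders sum to 4 (valence 4) → 0 H
  atom 6: O, bond orders sum to 2 (valence 2) → 0 H
  atom 7: C with explicit H count 3
  atom 8: C, bond orders sum to 3 (valence 4) → 1 H
  atom 9: C, bond orders sum to 4 (valence 4) → 0 H
  atom 10: C, bond orders sum to 4 (valence 4) → 0 H
  atom 11: C, bond orders sum to 3 (valence 4) → 1 H
  atom 12: C, bond orders sum to 4 (valence 4) → 0 H
  atom 13: C, bond orders sum to 4 (valence 4) → 0 H
  atom 14: F (halogen, monovalent) → 0 H
  atom 15: F (halogen, monovalent) → 0 H
  atom 16: F (halogen, monovalent) → 0 H
  atom 17: C, bond orders sum to 4 (valence 4) → 0 H
  atom 18: C, bond orders sum to 3 (valence 4) → 1 H
  atom 19: C, bond orders sum to 4 (valence 4) → 0 H
  atom 20: C, bond orders sum to 1 (valence 4) → 3 H
  atom 21: O, bond orders sum to 2 (valence 2) → 0 H
Totals → C:15, H:12, Cl:1, F:3, O:2.

C15H12ClF3O2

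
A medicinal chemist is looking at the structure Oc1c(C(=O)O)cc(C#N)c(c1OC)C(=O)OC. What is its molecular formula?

C11H9NO6

Walk through each heavy atom and fill implicit hydrogens from standard valence (C 4, N 3, O 2, S 2, halogen 1); for lowercase aromatic atoms, an aromatic c carries 1 H when it has two neighbours and 0 H with three, and aromatic n carries 0 H:
  atom 1: O, bond orders sum to 1 (valence 2) → 1 H
  atom 2: aromatic c, 3 neighbours → 0 H
  atom 3: aromatic c, 3 neighbours → 0 H
  atom 4: C, bond orders sum to 4 (valence 4) → 0 H
  atom 5: O, bond orders sum to 2 (valence 2) → 0 H
  atom 6: O, bond orders sum to 1 (valence 2) → 1 H
  atom 7: aromatic c, 2 neighbours → 1 H
  atom 8: aromatic c, 3 neighbours → 0 H
  atom 9: C, bond orders sum to 4 (valence 4) → 0 H
  atom 10: N, bond orders sum to 3 (valence 3) → 0 H
  atom 11: aromatic c, 3 neighbours → 0 H
  atom 12: aromatic c, 3 neighbours → 0 H
  atom 13: O, bond orders sum to 2 (valence 2) → 0 H
  atom 14: C, bond orders sum to 1 (valence 4) → 3 H
  atom 15: C, bond orders sum to 4 (valence 4) → 0 H
  atom 16: O, bond orders sum to 2 (valence 2) → 0 H
  atom 17: O, bond orders sum to 2 (valence 2) → 0 H
  atom 18: C, bond orders sum to 1 (valence 4) → 3 H
Totals → C:11, H:9, N:1, O:6.
In Hill order: C11H9NO6.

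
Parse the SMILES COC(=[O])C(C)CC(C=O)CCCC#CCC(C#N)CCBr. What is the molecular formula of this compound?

C17H24BrNO3

Walk through each heavy atom and fill implicit hydrogens from standard valence (C 4, N 3, O 2, S 2, halogen 1):
  atom 1: C, bond orders sum to 1 (valence 4) → 3 H
  atom 2: O, bond orders sum to 2 (valence 2) → 0 H
  atom 3: C, bond orders sum to 4 (valence 4) → 0 H
  atom 4: O with explicit H count 0
  atom 5: C, bond orders sum to 3 (valence 4) → 1 H
  atom 6: C, bond orders sum to 1 (valence 4) → 3 H
  atom 7: C, bond orders sum to 2 (valence 4) → 2 H
  atom 8: C, bond orders sum to 3 (valence 4) → 1 H
  atom 9: C, bond orders sum to 3 (valence 4) → 1 H
  atom 10: O, bond orders sum to 2 (valence 2) → 0 H
  atom 11: C, bond orders sum to 2 (valence 4) → 2 H
  atom 12: C, bond orders sum to 2 (valence 4) → 2 H
  atom 13: C, bond orders sum to 2 (valence 4) → 2 H
  atom 14: C, bond orders sum to 4 (valence 4) → 0 H
  atom 15: C, bond orders sum to 4 (valence 4) → 0 H
  atom 16: C, bond orders sum to 2 (valence 4) → 2 H
  atom 17: C, bond orders sum to 3 (valence 4) → 1 H
  atom 18: C, bond orders sum to 4 (valence 4) → 0 H
  atom 19: N, bond orders sum to 3 (valence 3) → 0 H
  atom 20: C, bond orders sum to 2 (valence 4) → 2 H
  atom 21: C, bond orders sum to 2 (valence 4) → 2 H
  atom 22: Br (halogen, monovalent) → 0 H
Totals → C:17, H:24, Br:1, N:1, O:3.
In Hill order: C17H24BrNO3.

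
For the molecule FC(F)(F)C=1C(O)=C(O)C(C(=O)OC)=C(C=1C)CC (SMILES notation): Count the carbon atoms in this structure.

12

Count every carbon token in the SMILES (each C, including those in ring-closure positions and inside branches).
Carbon count: 12.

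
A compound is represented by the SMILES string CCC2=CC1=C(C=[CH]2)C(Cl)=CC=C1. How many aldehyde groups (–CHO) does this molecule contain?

Scan the SMILES for the aldehyde motif — none present.

0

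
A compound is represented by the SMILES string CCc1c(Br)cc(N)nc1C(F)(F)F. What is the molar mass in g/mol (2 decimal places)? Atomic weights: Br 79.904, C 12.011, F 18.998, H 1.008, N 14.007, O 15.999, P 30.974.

269.06 g/mol

First, the molecular formula is C8H8BrF3N2 (counting implicit H from valence).
  Br: 1 × 79.904 = 79.904
  C: 8 × 12.011 = 96.088
  F: 3 × 18.998 = 56.994
  H: 8 × 1.008 = 8.064
  N: 2 × 14.007 = 28.014
Sum: 1×79.904 + 8×12.011 + 3×18.998 + 8×1.008 + 2×14.007 = 269.064 → 269.06 g/mol.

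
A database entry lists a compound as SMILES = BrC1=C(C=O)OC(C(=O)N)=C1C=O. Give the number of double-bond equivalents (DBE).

6

Degree of unsaturation = (number of rings) + (number of π bonds).
Ring closures in the SMILES: 1.
π bonds: 5 double bonds (each 1 DoU) → 5 DoU from unsaturation.
Total DoU = 1 + 5 = 6.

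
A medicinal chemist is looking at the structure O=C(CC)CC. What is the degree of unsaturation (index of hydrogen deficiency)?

1

Molecular formula: C5H10O.
DoU = (2C + 2 + N − H − X) / 2, where X is the halogen count and O/S are ignored.
    = (2·5 + 2 + 0 − 10 − 0) / 2 = 2 / 2 = 1.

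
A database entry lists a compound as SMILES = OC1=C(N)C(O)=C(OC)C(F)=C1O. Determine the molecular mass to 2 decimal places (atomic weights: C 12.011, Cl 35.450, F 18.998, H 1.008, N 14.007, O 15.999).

First, the molecular formula is C7H8FNO4 (counting implicit H from valence).
  C: 7 × 12.011 = 84.077
  F: 1 × 18.998 = 18.998
  H: 8 × 1.008 = 8.064
  N: 1 × 14.007 = 14.007
  O: 4 × 15.999 = 63.996
Sum: 7×12.011 + 1×18.998 + 8×1.008 + 1×14.007 + 4×15.999 = 189.142 → 189.14 g/mol.

189.14 g/mol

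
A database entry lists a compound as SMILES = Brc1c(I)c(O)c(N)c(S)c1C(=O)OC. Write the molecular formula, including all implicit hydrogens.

C8H7BrINO3S

Walk through each heavy atom and fill implicit hydrogens from standard valence (C 4, N 3, O 2, S 2, halogen 1); for lowercase aromatic atoms, an aromatic c carries 1 H when it has two neighbours and 0 H with three, and aromatic n carries 0 H:
  atom 1: Br (halogen, monovalent) → 0 H
  atom 2: aromatic c, 3 neighbours → 0 H
  atom 3: aromatic c, 3 neighbours → 0 H
  atom 4: I (halogen, monovalent) → 0 H
  atom 5: aromatic c, 3 neighbours → 0 H
  atom 6: O, bond orders sum to 1 (valence 2) → 1 H
  atom 7: aromatic c, 3 neighbours → 0 H
  atom 8: N, bond orders sum to 1 (valence 3) → 2 H
  atom 9: aromatic c, 3 neighbours → 0 H
  atom 10: S, bond orders sum to 1 (valence 2) → 1 H
  atom 11: aromatic c, 3 neighbours → 0 H
  atom 12: C, bond orders sum to 4 (valence 4) → 0 H
  atom 13: O, bond orders sum to 2 (valence 2) → 0 H
  atom 14: O, bond orders sum to 2 (valence 2) → 0 H
  atom 15: C, bond orders sum to 1 (valence 4) → 3 H
Totals → C:8, H:7, Br:1, I:1, N:1, O:3, S:1.
In Hill order: C8H7BrINO3S.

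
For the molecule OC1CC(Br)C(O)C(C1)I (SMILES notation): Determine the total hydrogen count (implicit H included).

Walk through each heavy atom and fill implicit hydrogens from standard valence (C 4, N 3, O 2, S 2, halogen 1):
  atom 1: O, bond orders sum to 1 (valence 2) → 1 H
  atom 2: C, bond orders sum to 3 (valence 4) → 1 H
  atom 3: C, bond orders sum to 2 (valence 4) → 2 H
  atom 4: C, bond orders sum to 3 (valence 4) → 1 H
  atom 5: Br (halogen, monovalent) → 0 H
  atom 6: C, bond orders sum to 3 (valence 4) → 1 H
  atom 7: O, bond orders sum to 1 (valence 2) → 1 H
  atom 8: C, bond orders sum to 3 (valence 4) → 1 H
  atom 9: C, bond orders sum to 2 (valence 4) → 2 H
  atom 10: I (halogen, monovalent) → 0 H
Total hydrogens: 10.

10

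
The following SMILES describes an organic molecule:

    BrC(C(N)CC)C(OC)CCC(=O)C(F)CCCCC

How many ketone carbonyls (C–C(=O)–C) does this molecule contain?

The ketone motif appears at heavy-atom position 12 in the SMILES.
Other groups present: 1 ether, 1 primary amine.
Ketone count: 1.

1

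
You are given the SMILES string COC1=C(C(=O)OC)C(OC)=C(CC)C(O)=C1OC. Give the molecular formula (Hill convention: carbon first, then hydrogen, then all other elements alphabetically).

C13H18O6

Walk through each heavy atom and fill implicit hydrogens from standard valence (C 4, N 3, O 2, S 2, halogen 1):
  atom 1: C, bond orders sum to 1 (valence 4) → 3 H
  atom 2: O, bond orders sum to 2 (valence 2) → 0 H
  atom 3: C, bond orders sum to 4 (valence 4) → 0 H
  atom 4: C, bond orders sum to 4 (valence 4) → 0 H
  atom 5: C, bond orders sum to 4 (valence 4) → 0 H
  atom 6: O, bond orders sum to 2 (valence 2) → 0 H
  atom 7: O, bond orders sum to 2 (valence 2) → 0 H
  atom 8: C, bond orders sum to 1 (valence 4) → 3 H
  atom 9: C, bond orders sum to 4 (valence 4) → 0 H
  atom 10: O, bond orders sum to 2 (valence 2) → 0 H
  atom 11: C, bond orders sum to 1 (valence 4) → 3 H
  atom 12: C, bond orders sum to 4 (valence 4) → 0 H
  atom 13: C, bond orders sum to 2 (valence 4) → 2 H
  atom 14: C, bond orders sum to 1 (valence 4) → 3 H
  atom 15: C, bond orders sum to 4 (valence 4) → 0 H
  atom 16: O, bond orders sum to 1 (valence 2) → 1 H
  atom 17: C, bond orders sum to 4 (valence 4) → 0 H
  atom 18: O, bond orders sum to 2 (valence 2) → 0 H
  atom 19: C, bond orders sum to 1 (valence 4) → 3 H
Totals → C:13, H:18, O:6.
In Hill order: C13H18O6.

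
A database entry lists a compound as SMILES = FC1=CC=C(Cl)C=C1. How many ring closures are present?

1

In SMILES, each pair of matching ring-closure digits denotes one ring-closing bond; the number of such bonds equals the number of independent rings.
Ring-closure bonds here: 1.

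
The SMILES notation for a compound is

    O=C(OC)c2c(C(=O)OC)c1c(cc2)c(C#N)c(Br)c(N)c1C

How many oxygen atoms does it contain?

Scan the SMILES for O atoms (remember two-letter symbols like Cl and Br are single atoms).
Oxygen count: 4.

4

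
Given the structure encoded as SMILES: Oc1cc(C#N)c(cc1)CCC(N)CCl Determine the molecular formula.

C11H13ClN2O

Walk through each heavy atom and fill implicit hydrogens from standard valence (C 4, N 3, O 2, S 2, halogen 1); for lowercase aromatic atoms, an aromatic c carries 1 H when it has two neighbours and 0 H with three, and aromatic n carries 0 H:
  atom 1: O, bond orders sum to 1 (valence 2) → 1 H
  atom 2: aromatic c, 3 neighbours → 0 H
  atom 3: aromatic c, 2 neighbours → 1 H
  atom 4: aromatic c, 3 neighbours → 0 H
  atom 5: C, bond orders sum to 4 (valence 4) → 0 H
  atom 6: N, bond orders sum to 3 (valence 3) → 0 H
  atom 7: aromatic c, 3 neighbours → 0 H
  atom 8: aromatic c, 2 neighbours → 1 H
  atom 9: aromatic c, 2 neighbours → 1 H
  atom 10: C, bond orders sum to 2 (valence 4) → 2 H
  atom 11: C, bond orders sum to 2 (valence 4) → 2 H
  atom 12: C, bond orders sum to 3 (valence 4) → 1 H
  atom 13: N, bond orders sum to 1 (valence 3) → 2 H
  atom 14: C, bond orders sum to 2 (valence 4) → 2 H
  atom 15: Cl (halogen, monovalent) → 0 H
Totals → C:11, H:13, Cl:1, N:2, O:1.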